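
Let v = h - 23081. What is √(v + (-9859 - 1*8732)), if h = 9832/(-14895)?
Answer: 4*I*√64205132510/4965 ≈ 204.14*I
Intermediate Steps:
h = -9832/14895 (h = 9832*(-1/14895) = -9832/14895 ≈ -0.66009)
v = -343801327/14895 (v = -9832/14895 - 23081 = -343801327/14895 ≈ -23082.)
√(v + (-9859 - 1*8732)) = √(-343801327/14895 + (-9859 - 1*8732)) = √(-343801327/14895 + (-9859 - 8732)) = √(-343801327/14895 - 18591) = √(-620714272/14895) = 4*I*√64205132510/4965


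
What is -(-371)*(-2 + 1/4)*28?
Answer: -18179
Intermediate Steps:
-(-371)*(-2 + 1/4)*28 = -(-371)*(-2 + ¼)*28 = -(-371)*(-7)/4*28 = -53*49/4*28 = -2597/4*28 = -18179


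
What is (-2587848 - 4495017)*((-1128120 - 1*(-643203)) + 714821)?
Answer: -1628378994960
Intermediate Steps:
(-2587848 - 4495017)*((-1128120 - 1*(-643203)) + 714821) = -7082865*((-1128120 + 643203) + 714821) = -7082865*(-484917 + 714821) = -7082865*229904 = -1628378994960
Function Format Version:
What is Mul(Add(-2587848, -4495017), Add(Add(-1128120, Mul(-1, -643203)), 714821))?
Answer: -1628378994960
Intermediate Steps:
Mul(Add(-2587848, -4495017), Add(Add(-1128120, Mul(-1, -643203)), 714821)) = Mul(-7082865, Add(Add(-1128120, 643203), 714821)) = Mul(-7082865, Add(-484917, 714821)) = Mul(-7082865, 229904) = -1628378994960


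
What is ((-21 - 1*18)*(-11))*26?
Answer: 11154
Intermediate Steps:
((-21 - 1*18)*(-11))*26 = ((-21 - 18)*(-11))*26 = -39*(-11)*26 = 429*26 = 11154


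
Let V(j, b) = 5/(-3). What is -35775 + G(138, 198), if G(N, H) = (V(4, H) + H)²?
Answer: 24946/9 ≈ 2771.8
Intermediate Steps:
V(j, b) = -5/3 (V(j, b) = 5*(-⅓) = -5/3)
G(N, H) = (-5/3 + H)²
-35775 + G(138, 198) = -35775 + (-5 + 3*198)²/9 = -35775 + (-5 + 594)²/9 = -35775 + (⅑)*589² = -35775 + (⅑)*346921 = -35775 + 346921/9 = 24946/9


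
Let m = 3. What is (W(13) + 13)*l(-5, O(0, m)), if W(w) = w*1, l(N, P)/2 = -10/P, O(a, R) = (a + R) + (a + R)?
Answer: -260/3 ≈ -86.667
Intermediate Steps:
O(a, R) = 2*R + 2*a (O(a, R) = (R + a) + (R + a) = 2*R + 2*a)
l(N, P) = -20/P (l(N, P) = 2*(-10/P) = -20/P)
W(w) = w
(W(13) + 13)*l(-5, O(0, m)) = (13 + 13)*(-20/(2*3 + 2*0)) = 26*(-20/(6 + 0)) = 26*(-20/6) = 26*(-20*⅙) = 26*(-10/3) = -260/3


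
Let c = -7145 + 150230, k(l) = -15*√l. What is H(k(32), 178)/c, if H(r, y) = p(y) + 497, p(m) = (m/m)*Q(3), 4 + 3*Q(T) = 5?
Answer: 1492/429255 ≈ 0.0034758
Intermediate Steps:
Q(T) = ⅓ (Q(T) = -4/3 + (⅓)*5 = -4/3 + 5/3 = ⅓)
p(m) = ⅓ (p(m) = (m/m)*(⅓) = 1*(⅓) = ⅓)
H(r, y) = 1492/3 (H(r, y) = ⅓ + 497 = 1492/3)
c = 143085
H(k(32), 178)/c = (1492/3)/143085 = (1492/3)*(1/143085) = 1492/429255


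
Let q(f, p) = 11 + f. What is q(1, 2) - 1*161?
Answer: -149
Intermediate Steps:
q(1, 2) - 1*161 = (11 + 1) - 1*161 = 12 - 161 = -149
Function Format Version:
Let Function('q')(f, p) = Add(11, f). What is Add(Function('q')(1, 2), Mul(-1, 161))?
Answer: -149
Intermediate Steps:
Add(Function('q')(1, 2), Mul(-1, 161)) = Add(Add(11, 1), Mul(-1, 161)) = Add(12, -161) = -149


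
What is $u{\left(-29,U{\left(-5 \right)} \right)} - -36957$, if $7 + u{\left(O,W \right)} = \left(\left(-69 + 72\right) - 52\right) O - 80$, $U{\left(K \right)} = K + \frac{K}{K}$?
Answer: $38291$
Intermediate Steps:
$U{\left(K \right)} = 1 + K$ ($U{\left(K \right)} = K + 1 = 1 + K$)
$u{\left(O,W \right)} = -87 - 49 O$ ($u{\left(O,W \right)} = -7 + \left(\left(\left(-69 + 72\right) - 52\right) O - 80\right) = -7 + \left(\left(3 - 52\right) O - 80\right) = -7 - \left(80 + 49 O\right) = -87 - 49 O$)
$u{\left(-29,U{\left(-5 \right)} \right)} - -36957 = \left(-87 - -1421\right) - -36957 = \left(-87 + 1421\right) + 36957 = 1334 + 36957 = 38291$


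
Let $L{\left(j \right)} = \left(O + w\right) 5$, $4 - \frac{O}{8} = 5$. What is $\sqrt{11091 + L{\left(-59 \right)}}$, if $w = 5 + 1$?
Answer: $\sqrt{11081} \approx 105.27$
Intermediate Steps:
$w = 6$
$O = -8$ ($O = 32 - 40 = -8$)
$L{\left(j \right)} = -10$ ($L{\left(j \right)} = \left(-8 + 6\right) 5 = \left(-2\right) 5 = -10$)
$\sqrt{11091 + L{\left(-59 \right)}} = \sqrt{11091 - 10} = \sqrt{11081}$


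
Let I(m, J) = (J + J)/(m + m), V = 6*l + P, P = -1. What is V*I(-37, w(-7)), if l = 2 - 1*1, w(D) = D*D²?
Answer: 1715/37 ≈ 46.351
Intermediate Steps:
w(D) = D³
l = 1 (l = 2 - 1 = 1)
V = 5 (V = 6*1 - 1 = 6 - 1 = 5)
I(m, J) = J/m (I(m, J) = (2*J)/((2*m)) = (2*J)*(1/(2*m)) = J/m)
V*I(-37, w(-7)) = 5*((-7)³/(-37)) = 5*(-343*(-1/37)) = 5*(343/37) = 1715/37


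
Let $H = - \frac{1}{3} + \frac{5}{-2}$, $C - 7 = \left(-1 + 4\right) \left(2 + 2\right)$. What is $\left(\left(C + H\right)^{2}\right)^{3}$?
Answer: $\frac{832972004929}{46656} \approx 1.7853 \cdot 10^{7}$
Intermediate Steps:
$C = 19$ ($C = 7 + \left(-1 + 4\right) \left(2 + 2\right) = 7 + 3 \cdot 4 = 7 + 12 = 19$)
$H = - \frac{17}{6}$ ($H = \left(-1\right) \frac{1}{3} + 5 \left(- \frac{1}{2}\right) = - \frac{1}{3} - \frac{5}{2} = - \frac{17}{6} \approx -2.8333$)
$\left(\left(C + H\right)^{2}\right)^{3} = \left(\left(19 - \frac{17}{6}\right)^{2}\right)^{3} = \left(\left(\frac{97}{6}\right)^{2}\right)^{3} = \left(\frac{9409}{36}\right)^{3} = \frac{832972004929}{46656}$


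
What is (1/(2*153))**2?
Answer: 1/93636 ≈ 1.0680e-5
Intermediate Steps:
(1/(2*153))**2 = (1/306)**2 = 1/93636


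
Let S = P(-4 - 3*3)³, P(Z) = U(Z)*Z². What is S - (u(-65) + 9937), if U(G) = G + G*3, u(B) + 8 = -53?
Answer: -678687969748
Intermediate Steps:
u(B) = -61 (u(B) = -8 - 53 = -61)
U(G) = 4*G (U(G) = G + 3*G = 4*G)
P(Z) = 4*Z³ (P(Z) = (4*Z)*Z² = 4*Z³)
S = -678687959872 (S = (4*(-4 - 3*3)³)³ = (4*(-4 - 9)³)³ = (4*(-13)³)³ = (4*(-2197))³ = (-8788)³ = -678687959872)
S - (u(-65) + 9937) = -678687959872 - (-61 + 9937) = -678687959872 - 1*9876 = -678687959872 - 9876 = -678687969748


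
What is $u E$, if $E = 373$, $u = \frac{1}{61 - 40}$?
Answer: $\frac{373}{21} \approx 17.762$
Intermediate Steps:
$u = \frac{1}{21}$ ($u = \frac{1}{61 - 40} = \frac{1}{21} \approx 0.047619$)
$u E = \frac{1}{21} \cdot 373 = \frac{373}{21}$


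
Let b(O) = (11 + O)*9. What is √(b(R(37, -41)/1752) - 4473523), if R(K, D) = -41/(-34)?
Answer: I*√110230964764861/4964 ≈ 2115.0*I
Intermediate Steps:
R(K, D) = 41/34 (R(K, D) = -41*(-1/34) = 41/34)
b(O) = 99 + 9*O
√(b(R(37, -41)/1752) - 4473523) = √((99 + 9*((41/34)/1752)) - 4473523) = √((99 + 9*((41/34)*(1/1752))) - 4473523) = √((99 + 9*(41/59568)) - 4473523) = √((99 + 123/19856) - 4473523) = √(1965867/19856 - 4473523) = √(-88824306821/19856) = I*√110230964764861/4964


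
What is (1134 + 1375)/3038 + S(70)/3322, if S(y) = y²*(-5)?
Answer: -33048051/5046118 ≈ -6.5492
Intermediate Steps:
S(y) = -5*y²
(1134 + 1375)/3038 + S(70)/3322 = (1134 + 1375)/3038 - 5*70²/3322 = 2509*(1/3038) - 5*4900*(1/3322) = 2509/3038 - 24500*1/3322 = 2509/3038 - 12250/1661 = -33048051/5046118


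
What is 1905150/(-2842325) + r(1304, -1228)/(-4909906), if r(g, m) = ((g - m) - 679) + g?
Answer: -374523225437/558221942858 ≈ -0.67092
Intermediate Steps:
r(g, m) = -679 - m + 2*g (r(g, m) = (-679 + g - m) + g = -679 - m + 2*g)
1905150/(-2842325) + r(1304, -1228)/(-4909906) = 1905150/(-2842325) + (-679 - 1*(-1228) + 2*1304)/(-4909906) = 1905150*(-1/2842325) + (-679 + 1228 + 2608)*(-1/4909906) = -76206/113693 + 3157*(-1/4909906) = -76206/113693 - 3157/4909906 = -374523225437/558221942858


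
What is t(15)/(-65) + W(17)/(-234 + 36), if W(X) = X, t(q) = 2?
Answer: -1501/12870 ≈ -0.11663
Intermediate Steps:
t(15)/(-65) + W(17)/(-234 + 36) = 2/(-65) + 17/(-234 + 36) = 2*(-1/65) + 17/(-198) = -2/65 + 17*(-1/198) = -2/65 - 17/198 = -1501/12870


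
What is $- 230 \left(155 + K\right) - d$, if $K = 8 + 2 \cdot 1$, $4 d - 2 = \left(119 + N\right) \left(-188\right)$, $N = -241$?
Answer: $- \frac{87369}{2} \approx -43685.0$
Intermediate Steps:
$d = \frac{11469}{2}$ ($d = \frac{1}{2} + \frac{\left(119 - 241\right) \left(-188\right)}{4} = \frac{1}{2} + \frac{\left(-122\right) \left(-188\right)}{4} = \frac{1}{2} + \frac{1}{4} \cdot 22936 = \frac{1}{2} + 5734 = \frac{11469}{2} \approx 5734.5$)
$K = 10$ ($K = 8 + 2 = 10$)
$- 230 \left(155 + K\right) - d = - 230 \left(155 + 10\right) - \frac{11469}{2} = \left(-230\right) 165 - \frac{11469}{2} = -37950 - \frac{11469}{2} = - \frac{87369}{2}$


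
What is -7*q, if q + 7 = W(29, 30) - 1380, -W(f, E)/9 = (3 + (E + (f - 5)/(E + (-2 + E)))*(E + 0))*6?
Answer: 10316327/29 ≈ 3.5574e+5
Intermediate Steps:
W(f, E) = -162 - 54*E*(E + (-5 + f)/(-2 + 2*E)) (W(f, E) = -9*(3 + (E + (f - 5)/(E + (-2 + E)))*(E + 0))*6 = -9*(3 + (E + (-5 + f)/(-2 + 2*E))*E)*6 = -9*(3 + E*(E + (-5 + f)/(-2 + 2*E)))*6 = -9*(18 + 6*E*(E + (-5 + f)/(-2 + 2*E))) = -162 - 54*E*(E + (-5 + f)/(-2 + 2*E)))
q = -1473761/29 (q = -7 + (27*(6 - 1*30 - 2*30**3 + 2*30**2 - 1*30*29)/(-1 + 30) - 1380) = -7 + (27*(6 - 30 - 2*27000 + 2*900 - 870)/29 - 1380) = -7 + (27*(1/29)*(6 - 30 - 54000 + 1800 - 870) - 1380) = -7 + (27*(1/29)*(-53094) - 1380) = -7 + (-1433538/29 - 1380) = -7 - 1473558/29 = -1473761/29 ≈ -50819.)
-7*q = -7*(-1473761/29) = 10316327/29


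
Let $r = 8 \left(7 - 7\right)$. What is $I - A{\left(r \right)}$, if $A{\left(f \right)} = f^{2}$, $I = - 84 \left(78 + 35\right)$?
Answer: $-9492$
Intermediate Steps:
$I = -9492$ ($I = \left(-84\right) 113 = -9492$)
$r = 0$ ($r = 8 \cdot 0 = 0$)
$I - A{\left(r \right)} = -9492 - 0^{2} = -9492 - 0 = -9492 + 0 = -9492$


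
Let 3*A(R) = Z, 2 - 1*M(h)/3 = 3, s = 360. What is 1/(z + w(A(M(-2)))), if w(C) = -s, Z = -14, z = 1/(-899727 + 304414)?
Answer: -595313/214312681 ≈ -0.0027778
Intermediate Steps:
z = -1/595313 (z = 1/(-595313) = -1/595313 ≈ -1.6798e-6)
M(h) = -3 (M(h) = 6 - 3*3 = 6 - 9 = -3)
A(R) = -14/3 (A(R) = (1/3)*(-14) = -14/3)
w(C) = -360 (w(C) = -1*360 = -360)
1/(z + w(A(M(-2)))) = 1/(-1/595313 - 360) = 1/(-214312681/595313) = -595313/214312681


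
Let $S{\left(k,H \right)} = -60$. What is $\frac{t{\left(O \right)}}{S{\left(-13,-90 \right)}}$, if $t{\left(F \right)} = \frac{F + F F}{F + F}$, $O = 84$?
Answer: $- \frac{17}{24} \approx -0.70833$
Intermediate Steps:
$t{\left(F \right)} = \frac{F + F^{2}}{2 F}$
$\frac{t{\left(O \right)}}{S{\left(-13,-90 \right)}} = \frac{\frac{1}{2} + \frac{1}{2} \cdot 84}{-60} = \left(\frac{1}{2} + 42\right) \left(- \frac{1}{60}\right) = \frac{85}{2} \left(- \frac{1}{60}\right) = - \frac{17}{24}$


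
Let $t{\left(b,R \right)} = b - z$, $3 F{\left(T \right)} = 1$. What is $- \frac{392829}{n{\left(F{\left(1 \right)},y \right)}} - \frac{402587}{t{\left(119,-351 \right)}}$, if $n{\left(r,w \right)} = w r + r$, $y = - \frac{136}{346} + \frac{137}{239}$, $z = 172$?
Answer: $- \frac{2562881170165}{2586188} \approx -9.9099 \cdot 10^{5}$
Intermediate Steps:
$F{\left(T \right)} = \frac{1}{3}$ ($F{\left(T \right)} = \frac{1}{3} \cdot 1 = \frac{1}{3}$)
$y = \frac{7449}{41347}$ ($y = \left(-136\right) \frac{1}{346} + 137 \cdot \frac{1}{239} = - \frac{68}{173} + \frac{137}{239} = \frac{7449}{41347} \approx 0.18016$)
$t{\left(b,R \right)} = -172 + b$ ($t{\left(b,R \right)} = b - 172 = -172 + b$)
$n{\left(r,w \right)} = r + r w$ ($n{\left(r,w \right)} = r w + r = r + r w$)
$- \frac{392829}{n{\left(F{\left(1 \right)},y \right)}} - \frac{402587}{t{\left(119,-351 \right)}} = - \frac{392829}{\frac{1}{3} \left(1 + \frac{7449}{41347}\right)} - \frac{402587}{-172 + 119} = - \frac{392829}{\frac{1}{3} \cdot \frac{48796}{41347}} - \frac{402587}{-53} = - \frac{392829}{\frac{48796}{124041}} - - \frac{402587}{53} = \left(-392829\right) \frac{124041}{48796} + \frac{402587}{53} = - \frac{48726901989}{48796} + \frac{402587}{53} = - \frac{2562881170165}{2586188}$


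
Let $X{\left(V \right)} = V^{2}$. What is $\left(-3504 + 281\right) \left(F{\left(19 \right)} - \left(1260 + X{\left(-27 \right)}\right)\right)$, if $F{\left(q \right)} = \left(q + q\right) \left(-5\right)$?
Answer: $7022917$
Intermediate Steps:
$F{\left(q \right)} = - 10 q$ ($F{\left(q \right)} = 2 q \left(-5\right) = - 10 q$)
$\left(-3504 + 281\right) \left(F{\left(19 \right)} - \left(1260 + X{\left(-27 \right)}\right)\right) = \left(-3504 + 281\right) \left(\left(-10\right) 19 - 1989\right) = - 3223 \left(-190 - 1989\right) = \left(-3223\right) \left(-2179\right) = 7022917$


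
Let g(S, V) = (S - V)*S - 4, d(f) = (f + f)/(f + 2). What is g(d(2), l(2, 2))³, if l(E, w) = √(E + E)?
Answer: -125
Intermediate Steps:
d(f) = 2*f/(2 + f) (d(f) = (2*f)/(2 + f) = 2*f/(2 + f))
l(E, w) = √2*√E (l(E, w) = √(2*E) = √2*√E)
g(S, V) = -4 + S*(S - V) (g(S, V) = S*(S - V) - 4 = -4 + S*(S - V))
g(d(2), l(2, 2))³ = (-4 + (2*2/(2 + 2))² - 2*2/(2 + 2)*√2*√2)³ = (-4 + (2*2/4)² - 1*2*2/4*2)³ = (-4 + (2*2*(¼))² - 1*2*2*(¼)*2)³ = (-4 + 1² - 1*1*2)³ = (-4 + 1 - 2)³ = (-5)³ = -125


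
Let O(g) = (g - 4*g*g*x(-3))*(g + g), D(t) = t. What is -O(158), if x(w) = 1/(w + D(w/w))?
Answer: -15827176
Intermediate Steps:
x(w) = 1/(1 + w) (x(w) = 1/(w + w/w) = 1/(w + 1) = 1/(1 + w))
O(g) = 2*g*(g + 2*g²) (O(g) = (g - 4*g*g/(1 - 3))*(g + g) = (g - 4*g²/(-2))*(2*g) = (g - 4*g²*(-1)/2)*(2*g) = (g - (-2)*g²)*(2*g) = (g + 2*g²)*(2*g) = 2*g*(g + 2*g²))
-O(158) = -158²*(2 + 4*158) = -24964*(2 + 632) = -24964*634 = -1*15827176 = -15827176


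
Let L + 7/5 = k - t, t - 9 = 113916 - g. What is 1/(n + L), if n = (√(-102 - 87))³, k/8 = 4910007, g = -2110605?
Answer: 926388115/34327797753311854 + 14175*I*√21/34327797753311854 ≈ 2.6987e-8 + 1.8923e-12*I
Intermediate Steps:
k = 39280056 (k = 8*4910007 = 39280056)
t = 2224530 (t = 9 + (113916 - 1*(-2110605)) = 9 + (113916 + 2110605) = 9 + 2224521 = 2224530)
n = -567*I*√21 (n = (√(-189))³ = (3*I*√21)³ = -567*I*√21 ≈ -2598.3*I)
L = 185277623/5 (L = -7/5 + (39280056 - 1*2224530) = -7/5 + (39280056 - 2224530) = -7/5 + 37055526 = 185277623/5 ≈ 3.7056e+7)
1/(n + L) = 1/(-567*I*√21 + 185277623/5) = 1/(185277623/5 - 567*I*√21)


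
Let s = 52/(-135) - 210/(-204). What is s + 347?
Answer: 1595687/4590 ≈ 347.64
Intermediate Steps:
s = 2957/4590 (s = 52*(-1/135) - 210*(-1/204) = -52/135 + 35/34 = 2957/4590 ≈ 0.64423)
s + 347 = 2957/4590 + 347 = 1595687/4590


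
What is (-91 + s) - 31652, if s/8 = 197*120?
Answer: 157377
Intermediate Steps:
s = 189120 (s = 8*(197*120) = 8*23640 = 189120)
(-91 + s) - 31652 = (-91 + 189120) - 31652 = 189029 - 31652 = 157377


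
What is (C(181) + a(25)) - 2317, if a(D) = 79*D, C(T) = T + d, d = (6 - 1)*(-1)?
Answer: -166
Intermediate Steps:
d = -5 (d = 5*(-1) = -5)
C(T) = -5 + T (C(T) = T - 5 = -5 + T)
(C(181) + a(25)) - 2317 = ((-5 + 181) + 79*25) - 2317 = (176 + 1975) - 2317 = 2151 - 2317 = -166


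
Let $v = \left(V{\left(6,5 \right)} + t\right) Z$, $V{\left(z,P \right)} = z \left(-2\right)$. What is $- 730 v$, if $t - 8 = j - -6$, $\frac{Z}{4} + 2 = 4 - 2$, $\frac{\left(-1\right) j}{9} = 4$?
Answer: $0$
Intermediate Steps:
$j = -36$ ($j = \left(-9\right) 4 = -36$)
$V{\left(z,P \right)} = - 2 z$
$Z = 0$ ($Z = -8 + 4 \left(4 - 2\right) = -8 + 4 \cdot 2 = -8 + 8 = 0$)
$t = -22$ ($t = 8 - 30 = -22$)
$v = 0$ ($v = \left(\left(-2\right) 6 - 22\right) 0 = \left(-12 - 22\right) 0 = \left(-34\right) 0 = 0$)
$- 730 v = \left(-730\right) 0 = 0$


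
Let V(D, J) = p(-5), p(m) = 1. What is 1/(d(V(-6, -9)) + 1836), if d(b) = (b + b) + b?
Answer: 1/1839 ≈ 0.00054377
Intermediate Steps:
V(D, J) = 1
d(b) = 3*b (d(b) = 2*b + b = 3*b)
1/(d(V(-6, -9)) + 1836) = 1/(3*1 + 1836) = 1/(3 + 1836) = 1/1839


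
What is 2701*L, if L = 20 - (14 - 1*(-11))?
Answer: -13505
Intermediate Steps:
L = -5 (L = 20 - (14 + 11) = 20 - 1*25 = 20 - 25 = -5)
2701*L = 2701*(-5) = -13505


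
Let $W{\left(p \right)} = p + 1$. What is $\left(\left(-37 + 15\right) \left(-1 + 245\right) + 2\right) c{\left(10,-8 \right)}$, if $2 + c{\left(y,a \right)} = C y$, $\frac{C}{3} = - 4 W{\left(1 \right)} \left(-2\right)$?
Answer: $-2564948$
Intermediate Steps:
$W{\left(p \right)} = 1 + p$
$C = 48$ ($C = 3 - 4 \left(1 + 1\right) \left(-2\right) = 3 \left(-4\right) 2 \left(-2\right) = 3 \left(\left(-8\right) \left(-2\right)\right) = 3 \cdot 16 = 48$)
$c{\left(y,a \right)} = -2 + 48 y$
$\left(\left(-37 + 15\right) \left(-1 + 245\right) + 2\right) c{\left(10,-8 \right)} = \left(\left(-37 + 15\right) \left(-1 + 245\right) + 2\right) \left(-2 + 48 \cdot 10\right) = \left(\left(-22\right) 244 + 2\right) \left(-2 + 480\right) = \left(-5368 + 2\right) 478 = \left(-5366\right) 478 = -2564948$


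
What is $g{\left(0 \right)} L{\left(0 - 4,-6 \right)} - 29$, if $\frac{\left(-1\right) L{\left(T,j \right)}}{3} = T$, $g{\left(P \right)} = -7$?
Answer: $-113$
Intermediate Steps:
$L{\left(T,j \right)} = - 3 T$
$g{\left(0 \right)} L{\left(0 - 4,-6 \right)} - 29 = - 7 \left(- 3 \left(0 - 4\right)\right) - 29 = - 7 \left(\left(-3\right) \left(-4\right)\right) - 29 = \left(-7\right) 12 - 29 = -84 - 29 = -113$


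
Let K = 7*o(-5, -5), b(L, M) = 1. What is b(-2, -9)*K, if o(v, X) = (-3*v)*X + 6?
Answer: -483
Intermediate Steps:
o(v, X) = 6 - 3*X*v (o(v, X) = -3*X*v + 6 = 6 - 3*X*v)
K = -483 (K = 7*(6 - 3*(-5)*(-5)) = 7*(6 - 75) = 7*(-69) = -483)
b(-2, -9)*K = 1*(-483) = -483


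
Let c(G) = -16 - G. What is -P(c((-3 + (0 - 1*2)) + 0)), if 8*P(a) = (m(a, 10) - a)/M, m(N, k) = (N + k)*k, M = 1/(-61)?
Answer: 61/8 ≈ 7.6250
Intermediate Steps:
M = -1/61 ≈ -0.016393
m(N, k) = k*(N + k)
P(a) = -1525/2 - 549*a/8 (P(a) = ((10*(a + 10) - a)/(-1/61))/8 = ((10*(10 + a) - a)*(-61))/8 = (((100 + 10*a) - a)*(-61))/8 = ((100 + 9*a)*(-61))/8 = (-6100 - 549*a)/8 = -1525/2 - 549*a/8)
-P(c((-3 + (0 - 1*2)) + 0)) = -(-1525/2 - 549*(-16 - ((-3 + (0 - 1*2)) + 0))/8) = -(-1525/2 - 549*(-16 - ((-3 + (0 - 2)) + 0))/8) = -(-1525/2 - 549*(-16 - ((-3 - 2) + 0))/8) = -(-1525/2 - 549*(-16 - (-5 + 0))/8) = -(-1525/2 - 549*(-16 - 1*(-5))/8) = -(-1525/2 - 549*(-16 + 5)/8) = -(-1525/2 - 549/8*(-11)) = -(-1525/2 + 6039/8) = -1*(-61/8) = 61/8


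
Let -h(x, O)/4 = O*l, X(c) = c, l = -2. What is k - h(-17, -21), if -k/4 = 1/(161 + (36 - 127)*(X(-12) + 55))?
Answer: 157585/938 ≈ 168.00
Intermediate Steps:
k = 1/938 (k = -4/(161 + (36 - 127)*(-12 + 55)) = -4/(161 - 91*43) = -4/(161 - 3913) = -4/(-3752) = -4*(-1/3752) = 1/938 ≈ 0.0010661)
h(x, O) = 8*O (h(x, O) = -4*O*(-2) = -(-8)*O = 8*O)
k - h(-17, -21) = 1/938 - 8*(-21) = 1/938 - 1*(-168) = 1/938 + 168 = 157585/938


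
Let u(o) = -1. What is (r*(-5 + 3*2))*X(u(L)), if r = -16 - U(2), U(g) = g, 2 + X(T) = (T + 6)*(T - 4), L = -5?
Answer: 486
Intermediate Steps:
X(T) = -2 + (-4 + T)*(6 + T) (X(T) = -2 + (T + 6)*(T - 4) = -2 + (6 + T)*(-4 + T) = -2 + (-4 + T)*(6 + T))
r = -18 (r = -16 - 1*2 = -16 - 2 = -18)
(r*(-5 + 3*2))*X(u(L)) = (-18*(-5 + 3*2))*(-26 + (-1)² + 2*(-1)) = (-18*(-5 + 6))*(-26 + 1 - 2) = -18*1*(-27) = -18*(-27) = 486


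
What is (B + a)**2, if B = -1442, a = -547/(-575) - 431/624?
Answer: 267595251971433409/128737440000 ≈ 2.0786e+6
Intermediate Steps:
a = 93503/358800 (a = -547*(-1/575) - 431*1/624 = 547/575 - 431/624 = 93503/358800 ≈ 0.26060)
(B + a)**2 = (-1442 + 93503/358800)**2 = (-517296097/358800)**2 = 267595251971433409/128737440000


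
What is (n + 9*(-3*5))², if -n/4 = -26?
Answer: 961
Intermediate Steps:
n = 104 (n = -4*(-26) = 104)
(n + 9*(-3*5))² = (104 + 9*(-3*5))² = (104 + 9*(-15))² = (104 - 135)² = (-31)² = 961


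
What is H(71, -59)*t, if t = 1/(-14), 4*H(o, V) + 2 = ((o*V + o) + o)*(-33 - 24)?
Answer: -230677/56 ≈ -4119.2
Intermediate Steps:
H(o, V) = -1/2 - 57*o/2 - 57*V*o/4 (H(o, V) = -1/2 + (((o*V + o) + o)*(-33 - 24))/4 = -1/2 + (((V*o + o) + o)*(-57))/4 = -1/2 + (((o + V*o) + o)*(-57))/4 = -1/2 + ((2*o + V*o)*(-57))/4 = -1/2 + (-114*o - 57*V*o)/4 = -1/2 + (-57*o/2 - 57*V*o/4) = -1/2 - 57*o/2 - 57*V*o/4)
t = -1/14 ≈ -0.071429
H(71, -59)*t = (-1/2 - 57/2*71 - 57/4*(-59)*71)*(-1/14) = (-1/2 - 4047/2 + 238773/4)*(-1/14) = (230677/4)*(-1/14) = -230677/56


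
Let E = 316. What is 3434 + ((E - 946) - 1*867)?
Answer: 1937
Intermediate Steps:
3434 + ((E - 946) - 1*867) = 3434 + ((316 - 946) - 1*867) = 3434 + (-630 - 867) = 3434 - 1497 = 1937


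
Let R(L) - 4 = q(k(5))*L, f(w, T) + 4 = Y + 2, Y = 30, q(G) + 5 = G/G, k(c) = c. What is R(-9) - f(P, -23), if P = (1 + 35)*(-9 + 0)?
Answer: 12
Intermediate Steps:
q(G) = -4 (q(G) = -5 + G/G = -5 + 1 = -4)
P = -324 (P = 36*(-9) = -324)
f(w, T) = 28 (f(w, T) = -4 + (30 + 2) = -4 + 32 = 28)
R(L) = 4 - 4*L
R(-9) - f(P, -23) = (4 - 4*(-9)) - 1*28 = (4 + 36) - 28 = 40 - 28 = 12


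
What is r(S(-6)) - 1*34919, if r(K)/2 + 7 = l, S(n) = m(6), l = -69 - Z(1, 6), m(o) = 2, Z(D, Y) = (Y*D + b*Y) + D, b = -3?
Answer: -35049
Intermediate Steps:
Z(D, Y) = D - 3*Y + D*Y (Z(D, Y) = (Y*D - 3*Y) + D = (D*Y - 3*Y) + D = (-3*Y + D*Y) + D = D - 3*Y + D*Y)
l = -58 (l = -69 - (1 - 3*6 + 1*6) = -69 - (1 - 18 + 6) = -69 - 1*(-11) = -69 + 11 = -58)
S(n) = 2
r(K) = -130 (r(K) = -14 + 2*(-58) = -14 - 116 = -130)
r(S(-6)) - 1*34919 = -130 - 1*34919 = -130 - 34919 = -35049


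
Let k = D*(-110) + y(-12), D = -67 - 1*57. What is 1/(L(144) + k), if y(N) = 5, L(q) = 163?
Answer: 1/13808 ≈ 7.2422e-5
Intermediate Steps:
D = -124 (D = -67 - 57 = -124)
k = 13645 (k = -124*(-110) + 5 = 13640 + 5 = 13645)
1/(L(144) + k) = 1/(163 + 13645) = 1/13808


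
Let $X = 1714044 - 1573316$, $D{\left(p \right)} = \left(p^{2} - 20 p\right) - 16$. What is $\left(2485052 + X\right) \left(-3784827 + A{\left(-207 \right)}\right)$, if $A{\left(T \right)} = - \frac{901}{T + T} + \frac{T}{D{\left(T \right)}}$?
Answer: $- \frac{301035512257229710}{30291} \approx -9.9381 \cdot 10^{12}$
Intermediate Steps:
$D{\left(p \right)} = -16 + p^{2} - 20 p$
$X = 140728$
$A{\left(T \right)} = - \frac{901}{2 T} + \frac{T}{-16 + T^{2} - 20 T}$ ($A{\left(T \right)} = - \frac{901}{T + T} + \frac{T}{-16 + T^{2} - 20 T} = - \frac{901}{2 T} + \frac{T}{-16 + T^{2} - 20 T}$)
$\left(2485052 + X\right) \left(-3784827 + A{\left(-207 \right)}\right) = \left(2485052 + 140728\right) \left(-3784827 + \frac{-14416 - -3730140 + 899 \left(-207\right)^{2}}{2 \left(-207\right) \left(16 - \left(-207\right)^{2} + 20 \left(-207\right)\right)}\right) = 2625780 \left(-3784827 + \frac{1}{2} \left(- \frac{1}{207}\right) \frac{1}{16 - 42849 - 4140} \left(-14416 + 3730140 + 899 \cdot 42849\right)\right) = 2625780 \left(-3784827 + \frac{1}{2} \left(- \frac{1}{207}\right) \frac{1}{16 - 42849 - 4140} \left(-14416 + 3730140 + 38521251\right)\right) = 2625780 \left(-3784827 + \frac{1}{2} \left(- \frac{1}{207}\right) \frac{1}{-46973} \cdot 42236975\right) = 2625780 \left(-3784827 + \frac{1}{2} \left(- \frac{1}{207}\right) \left(- \frac{1}{46973}\right) 42236975\right) = 2625780 \left(-3784827 + \frac{42236975}{19446822}\right) = 2625780 \left(- \frac{73602814732819}{19446822}\right) = - \frac{301035512257229710}{30291}$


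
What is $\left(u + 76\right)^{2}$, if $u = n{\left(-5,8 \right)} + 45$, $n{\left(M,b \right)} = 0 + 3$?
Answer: $15376$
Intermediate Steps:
$n{\left(M,b \right)} = 3$
$u = 48$ ($u = 3 + 45 = 48$)
$\left(u + 76\right)^{2} = \left(48 + 76\right)^{2} = 124^{2} = 15376$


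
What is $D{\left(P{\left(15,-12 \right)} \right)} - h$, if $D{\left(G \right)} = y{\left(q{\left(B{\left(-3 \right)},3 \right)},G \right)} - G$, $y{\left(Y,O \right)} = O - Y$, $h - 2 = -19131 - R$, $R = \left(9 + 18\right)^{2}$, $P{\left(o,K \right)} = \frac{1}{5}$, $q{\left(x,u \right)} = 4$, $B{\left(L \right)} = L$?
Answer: $19854$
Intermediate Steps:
$P{\left(o,K \right)} = \frac{1}{5}$
$R = 729$ ($R = 27^{2} = 729$)
$h = -19858$ ($h = 2 - 19860 = -19858$)
$D{\left(G \right)} = -4$ ($D{\left(G \right)} = \left(G - 4\right) - G = \left(-4 + G\right) - G = -4$)
$D{\left(P{\left(15,-12 \right)} \right)} - h = -4 - -19858 = -4 + 19858 = 19854$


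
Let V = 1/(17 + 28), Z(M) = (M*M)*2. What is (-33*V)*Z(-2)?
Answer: -88/15 ≈ -5.8667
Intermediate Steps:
Z(M) = 2*M**2 (Z(M) = M**2*2 = 2*M**2)
V = 1/45 ≈ 0.022222
(-33*V)*Z(-2) = (-33*1/45)*(2*(-2)**2) = -22*4/15 = -11/15*8 = -88/15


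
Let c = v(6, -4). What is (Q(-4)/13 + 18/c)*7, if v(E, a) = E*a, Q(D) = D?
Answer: -385/52 ≈ -7.4038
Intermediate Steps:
c = -24 (c = 6*(-4) = -24)
(Q(-4)/13 + 18/c)*7 = (-4/13 + 18/(-24))*7 = (-4*1/13 + 18*(-1/24))*7 = (-4/13 - ¾)*7 = -55/52*7 = -385/52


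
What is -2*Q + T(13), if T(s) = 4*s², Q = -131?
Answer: 938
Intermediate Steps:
-2*Q + T(13) = -2*(-131) + 4*13² = 262 + 4*169 = 262 + 676 = 938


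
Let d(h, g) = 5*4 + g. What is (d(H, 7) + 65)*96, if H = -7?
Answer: 8832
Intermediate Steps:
d(h, g) = 20 + g
(d(H, 7) + 65)*96 = ((20 + 7) + 65)*96 = (27 + 65)*96 = 92*96 = 8832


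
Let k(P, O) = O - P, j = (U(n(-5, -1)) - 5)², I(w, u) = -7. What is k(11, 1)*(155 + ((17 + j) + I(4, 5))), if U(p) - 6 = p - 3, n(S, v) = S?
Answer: -2140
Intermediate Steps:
U(p) = 3 + p (U(p) = 6 + (p - 3) = 6 + (-3 + p) = 3 + p)
j = 49 (j = ((3 - 5) - 5)² = (-2 - 5)² = (-7)² = 49)
k(11, 1)*(155 + ((17 + j) + I(4, 5))) = (1 - 1*11)*(155 + ((17 + 49) - 7)) = (1 - 11)*(155 + (66 - 7)) = -10*(155 + 59) = -10*214 = -2140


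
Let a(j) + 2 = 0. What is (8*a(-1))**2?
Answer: 256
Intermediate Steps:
a(j) = -2 (a(j) = -2 + 0 = -2)
(8*a(-1))**2 = (8*(-2))**2 = (-16)**2 = 256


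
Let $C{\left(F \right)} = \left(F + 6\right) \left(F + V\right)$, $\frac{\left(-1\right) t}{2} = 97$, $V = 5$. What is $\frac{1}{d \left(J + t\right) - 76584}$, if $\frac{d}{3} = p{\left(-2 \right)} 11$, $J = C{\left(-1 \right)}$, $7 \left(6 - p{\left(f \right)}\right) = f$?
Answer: $- \frac{7}{788736} \approx -8.875 \cdot 10^{-6}$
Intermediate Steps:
$p{\left(f \right)} = 6 - \frac{f}{7}$
$t = -194$ ($t = \left(-2\right) 97 = -194$)
$C{\left(F \right)} = \left(5 + F\right) \left(6 + F\right)$ ($C{\left(F \right)} = \left(F + 6\right) \left(F + 5\right) = \left(6 + F\right) \left(5 + F\right) = \left(5 + F\right) \left(6 + F\right)$)
$J = 20$ ($J = 30 + \left(-1\right)^{2} + 11 \left(-1\right) = 30 + 1 - 11 = 20$)
$d = \frac{1452}{7}$ ($d = 3 \left(6 - - \frac{2}{7}\right) 11 = 3 \left(6 + \frac{2}{7}\right) 11 = 3 \cdot \frac{44}{7} \cdot 11 = 3 \cdot \frac{484}{7} = \frac{1452}{7} \approx 207.43$)
$\frac{1}{d \left(J + t\right) - 76584} = \frac{1}{\frac{1452 \left(20 - 194\right)}{7} - 76584} = \frac{1}{\frac{1452}{7} \left(-174\right) - 76584} = \frac{1}{- \frac{252648}{7} - 76584} = \frac{1}{- \frac{788736}{7}} = - \frac{7}{788736}$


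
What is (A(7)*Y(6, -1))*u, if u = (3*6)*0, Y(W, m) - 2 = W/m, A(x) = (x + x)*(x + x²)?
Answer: 0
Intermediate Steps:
A(x) = 2*x*(x + x²) (A(x) = (2*x)*(x + x²) = 2*x*(x + x²))
Y(W, m) = 2 + W/m
u = 0 (u = 18*0 = 0)
(A(7)*Y(6, -1))*u = ((2*7²*(1 + 7))*(2 + 6/(-1)))*0 = ((2*49*8)*(2 + 6*(-1)))*0 = (784*(2 - 6))*0 = (784*(-4))*0 = -3136*0 = 0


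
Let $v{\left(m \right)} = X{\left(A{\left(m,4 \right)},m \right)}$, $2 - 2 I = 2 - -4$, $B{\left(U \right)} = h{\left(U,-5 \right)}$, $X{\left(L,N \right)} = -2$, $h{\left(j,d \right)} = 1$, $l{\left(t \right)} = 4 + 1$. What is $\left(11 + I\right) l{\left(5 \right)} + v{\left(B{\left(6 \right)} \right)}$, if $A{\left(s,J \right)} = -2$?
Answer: $43$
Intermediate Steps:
$l{\left(t \right)} = 5$
$B{\left(U \right)} = 1$
$I = -2$ ($I = 1 - \frac{2 - -4}{2} = 1 - \frac{2 + 4}{2} = 1 - 3 = -2$)
$v{\left(m \right)} = -2$
$\left(11 + I\right) l{\left(5 \right)} + v{\left(B{\left(6 \right)} \right)} = \left(11 - 2\right) 5 - 2 = 9 \cdot 5 - 2 = 45 - 2 = 43$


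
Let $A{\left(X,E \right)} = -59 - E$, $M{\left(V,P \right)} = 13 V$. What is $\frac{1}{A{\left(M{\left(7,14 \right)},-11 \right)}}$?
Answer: $- \frac{1}{48} \approx -0.020833$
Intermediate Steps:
$\frac{1}{A{\left(M{\left(7,14 \right)},-11 \right)}} = \frac{1}{-59 - -11} = \frac{1}{-59 + 11} = \frac{1}{-48} = - \frac{1}{48}$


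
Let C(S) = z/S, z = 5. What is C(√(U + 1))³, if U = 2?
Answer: 125*√3/9 ≈ 24.056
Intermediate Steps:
C(S) = 5/S
C(√(U + 1))³ = (5/(√(2 + 1)))³ = (5/(√3))³ = (5*(√3/3))³ = (5*√3/3)³ = 125*√3/9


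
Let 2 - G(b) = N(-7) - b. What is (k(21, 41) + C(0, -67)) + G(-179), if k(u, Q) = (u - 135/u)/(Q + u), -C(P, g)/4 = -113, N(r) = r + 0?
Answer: 61245/217 ≈ 282.23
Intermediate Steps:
N(r) = r
C(P, g) = 452 (C(P, g) = -4*(-113) = 452)
G(b) = 9 + b (G(b) = 2 - (-7 - b) = 2 + (7 + b) = 9 + b)
k(u, Q) = (u - 135/u)/(Q + u)
(k(21, 41) + C(0, -67)) + G(-179) = ((-135 + 21**2)/(21*(41 + 21)) + 452) + (9 - 179) = ((1/21)*(-135 + 441)/62 + 452) - 170 = ((1/21)*(1/62)*306 + 452) - 170 = (51/217 + 452) - 170 = 98135/217 - 170 = 61245/217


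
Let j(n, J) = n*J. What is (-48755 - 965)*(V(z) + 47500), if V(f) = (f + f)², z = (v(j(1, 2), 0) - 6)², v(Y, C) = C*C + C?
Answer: -2619448480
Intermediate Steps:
j(n, J) = J*n
v(Y, C) = C + C² (v(Y, C) = C² + C = C + C²)
z = 36 (z = (0*(1 + 0) - 6)² = (0*1 - 6)² = (0 - 6)² = (-6)² = 36)
V(f) = 4*f² (V(f) = (2*f)² = 4*f²)
(-48755 - 965)*(V(z) + 47500) = (-48755 - 965)*(4*36² + 47500) = -49720*(4*1296 + 47500) = -49720*(5184 + 47500) = -49720*52684 = -2619448480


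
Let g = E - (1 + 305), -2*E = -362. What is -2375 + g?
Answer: -2500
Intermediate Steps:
E = 181 (E = -½*(-362) = 181)
g = -125 (g = 181 - (1 + 305) = 181 - 1*306 = 181 - 306 = -125)
-2375 + g = -2375 - 125 = -2500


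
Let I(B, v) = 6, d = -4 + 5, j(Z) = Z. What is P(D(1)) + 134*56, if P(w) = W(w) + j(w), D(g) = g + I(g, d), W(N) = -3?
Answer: 7508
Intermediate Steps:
d = 1
D(g) = 6 + g (D(g) = g + 6 = 6 + g)
P(w) = -3 + w
P(D(1)) + 134*56 = (-3 + (6 + 1)) + 134*56 = (-3 + 7) + 7504 = 4 + 7504 = 7508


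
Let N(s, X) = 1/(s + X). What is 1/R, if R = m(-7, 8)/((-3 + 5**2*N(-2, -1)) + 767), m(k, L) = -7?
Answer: -2267/21 ≈ -107.95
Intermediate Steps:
N(s, X) = 1/(X + s)
R = -21/2267 (R = -7/((-3 + 5**2/(-1 - 2)) + 767) = -7/((-3 + 25/(-3)) + 767) = -7/((-3 + 25*(-1/3)) + 767) = -7/((-3 - 25/3) + 767) = -7/(-34/3 + 767) = -7/2267/3 = -7*3/2267 = -21/2267 ≈ -0.0092633)
1/R = 1/(-21/2267) = -2267/21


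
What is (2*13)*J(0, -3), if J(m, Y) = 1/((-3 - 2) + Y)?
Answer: -13/4 ≈ -3.2500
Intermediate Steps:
J(m, Y) = 1/(-5 + Y)
(2*13)*J(0, -3) = (2*13)/(-5 - 3) = 26/(-8) = 26*(-⅛) = -13/4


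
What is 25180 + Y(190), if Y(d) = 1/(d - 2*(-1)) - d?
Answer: 4798081/192 ≈ 24990.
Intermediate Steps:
Y(d) = 1/(2 + d) - d (Y(d) = 1/(d + 2) - d = 1/(2 + d) - d)
25180 + Y(190) = 25180 + (1 - 1*190**2 - 2*190)/(2 + 190) = 25180 + (1 - 1*36100 - 380)/192 = 25180 + (1 - 36100 - 380)/192 = 25180 + (1/192)*(-36479) = 25180 - 36479/192 = 4798081/192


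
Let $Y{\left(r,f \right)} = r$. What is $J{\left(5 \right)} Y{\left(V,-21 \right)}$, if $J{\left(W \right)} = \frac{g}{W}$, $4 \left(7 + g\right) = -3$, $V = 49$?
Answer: $- \frac{1519}{20} \approx -75.95$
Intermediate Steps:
$g = - \frac{31}{4}$ ($g = -7 + \frac{1}{4} \left(-3\right) = -7 - \frac{3}{4} = - \frac{31}{4} \approx -7.75$)
$J{\left(W \right)} = - \frac{31}{4 W}$
$J{\left(5 \right)} Y{\left(V,-21 \right)} = - \frac{31}{4 \cdot 5} \cdot 49 = \left(- \frac{31}{4}\right) \frac{1}{5} \cdot 49 = \left(- \frac{31}{20}\right) 49 = - \frac{1519}{20}$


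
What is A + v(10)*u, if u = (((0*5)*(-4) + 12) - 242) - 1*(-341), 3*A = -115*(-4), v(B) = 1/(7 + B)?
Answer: 8153/51 ≈ 159.86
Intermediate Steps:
A = 460/3 (A = (-115*(-4))/3 = (⅓)*460 = 460/3 ≈ 153.33)
u = 111 (u = ((0*(-4) + 12) - 242) + 341 = ((0 + 12) - 242) + 341 = (12 - 242) + 341 = -230 + 341 = 111)
A + v(10)*u = 460/3 + 111/(7 + 10) = 460/3 + 111/17 = 8153/51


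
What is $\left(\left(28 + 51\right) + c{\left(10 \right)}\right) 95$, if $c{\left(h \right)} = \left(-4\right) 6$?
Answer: $5225$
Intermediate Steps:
$c{\left(h \right)} = -24$
$\left(\left(28 + 51\right) + c{\left(10 \right)}\right) 95 = \left(\left(28 + 51\right) - 24\right) 95 = \left(79 - 24\right) 95 = 55 \cdot 95 = 5225$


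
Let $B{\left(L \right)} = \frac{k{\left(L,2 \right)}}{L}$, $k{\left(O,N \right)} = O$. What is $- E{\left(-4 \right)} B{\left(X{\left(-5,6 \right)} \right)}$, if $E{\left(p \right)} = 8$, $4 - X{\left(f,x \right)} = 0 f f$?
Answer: $-8$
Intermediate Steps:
$X{\left(f,x \right)} = 4$ ($X{\left(f,x \right)} = 4 - 0 f f = 4 - 0 f = 4 - 0 = 4 + 0 = 4$)
$B{\left(L \right)} = 1$ ($B{\left(L \right)} = \frac{L}{L} = 1$)
$- E{\left(-4 \right)} B{\left(X{\left(-5,6 \right)} \right)} = - 8 \cdot 1 = \left(-1\right) 8 = -8$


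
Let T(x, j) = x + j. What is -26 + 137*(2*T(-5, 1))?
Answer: -1122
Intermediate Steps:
T(x, j) = j + x
-26 + 137*(2*T(-5, 1)) = -26 + 137*(2*(1 - 5)) = -26 + 137*(2*(-4)) = -26 + 137*(-8) = -26 - 1096 = -1122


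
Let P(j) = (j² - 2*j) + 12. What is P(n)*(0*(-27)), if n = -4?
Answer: 0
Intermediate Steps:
P(j) = 12 + j² - 2*j
P(n)*(0*(-27)) = (12 + (-4)² - 2*(-4))*(0*(-27)) = (12 + 16 + 8)*0 = 36*0 = 0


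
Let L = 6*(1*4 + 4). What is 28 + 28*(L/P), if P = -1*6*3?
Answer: -140/3 ≈ -46.667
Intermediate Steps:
L = 48 (L = 6*(4 + 4) = 6*8 = 48)
P = -18 (P = -6*3 = -18)
28 + 28*(L/P) = 28 + 28*(48/(-18)) = 28 + 28*(48*(-1/18)) = 28 + 28*(-8/3) = 28 - 224/3 = -140/3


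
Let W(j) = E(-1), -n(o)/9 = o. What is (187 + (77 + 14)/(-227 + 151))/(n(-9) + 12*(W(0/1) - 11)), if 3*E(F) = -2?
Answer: -14121/4484 ≈ -3.1492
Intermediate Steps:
E(F) = -2/3 (E(F) = (1/3)*(-2) = -2/3)
n(o) = -9*o
W(j) = -2/3
(187 + (77 + 14)/(-227 + 151))/(n(-9) + 12*(W(0/1) - 11)) = (187 + (77 + 14)/(-227 + 151))/(-9*(-9) + 12*(-2/3 - 11)) = (187 + 91/(-76))/(81 + 12*(-35/3)) = (187 + 91*(-1/76))/(81 - 140) = (187 - 91/76)/(-59) = (14121/76)*(-1/59) = -14121/4484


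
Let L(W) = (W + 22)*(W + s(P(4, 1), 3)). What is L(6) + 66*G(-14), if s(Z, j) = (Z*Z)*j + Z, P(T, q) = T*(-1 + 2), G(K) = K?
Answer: 700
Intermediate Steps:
P(T, q) = T (P(T, q) = T*1 = T)
s(Z, j) = Z + j*Z² (s(Z, j) = Z²*j + Z = j*Z² + Z = Z + j*Z²)
L(W) = (22 + W)*(52 + W) (L(W) = (W + 22)*(W + 4*(1 + 4*3)) = (22 + W)*(W + 4*(1 + 12)) = (22 + W)*(W + 4*13) = (22 + W)*(W + 52) = (22 + W)*(52 + W))
L(6) + 66*G(-14) = (1144 + 6² + 74*6) + 66*(-14) = (1144 + 36 + 444) - 924 = 1624 - 924 = 700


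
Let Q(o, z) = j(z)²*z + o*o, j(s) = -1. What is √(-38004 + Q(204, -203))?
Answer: √3409 ≈ 58.387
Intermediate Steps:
Q(o, z) = z + o² (Q(o, z) = (-1)²*z + o*o = 1*z + o² = z + o²)
√(-38004 + Q(204, -203)) = √(-38004 + (-203 + 204²)) = √(-38004 + (-203 + 41616)) = √(-38004 + 41413) = √3409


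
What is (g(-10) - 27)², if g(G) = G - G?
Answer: 729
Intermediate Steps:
g(G) = 0
(g(-10) - 27)² = (0 - 27)² = (-27)² = 729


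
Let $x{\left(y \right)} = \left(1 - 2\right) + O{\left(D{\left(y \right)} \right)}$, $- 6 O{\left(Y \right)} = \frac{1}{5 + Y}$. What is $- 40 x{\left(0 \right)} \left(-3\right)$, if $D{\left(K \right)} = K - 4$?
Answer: $-140$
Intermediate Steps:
$D{\left(K \right)} = -4 + K$ ($D{\left(K \right)} = K - 4 = -4 + K$)
$O{\left(Y \right)} = - \frac{1}{6 \left(5 + Y\right)}$
$x{\left(y \right)} = -1 - \frac{1}{6 + 6 y}$ ($x{\left(y \right)} = \left(1 - 2\right) - \frac{1}{30 + 6 \left(-4 + y\right)} = -1 - \frac{1}{30 + \left(-24 + 6 y\right)} = -1 - \frac{1}{6 + 6 y}$)
$- 40 x{\left(0 \right)} \left(-3\right) = - 40 \frac{- \frac{7}{6} - 0}{1 + 0} \left(-3\right) = - 40 \frac{- \frac{7}{6} + 0}{1} \left(-3\right) = - 40 \cdot 1 \left(- \frac{7}{6}\right) \left(-3\right) = \left(-40\right) \left(- \frac{7}{6}\right) \left(-3\right) = \frac{140}{3} \left(-3\right) = -140$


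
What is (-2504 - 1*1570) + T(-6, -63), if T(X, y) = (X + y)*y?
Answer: 273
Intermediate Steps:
T(X, y) = y*(X + y)
(-2504 - 1*1570) + T(-6, -63) = (-2504 - 1*1570) - 63*(-6 - 63) = (-2504 - 1570) - 63*(-69) = -4074 + 4347 = 273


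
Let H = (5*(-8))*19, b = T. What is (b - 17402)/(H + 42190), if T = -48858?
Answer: -6626/4143 ≈ -1.5993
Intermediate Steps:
b = -48858
H = -760 (H = -40*19 = -760)
(b - 17402)/(H + 42190) = (-48858 - 17402)/(-760 + 42190) = -66260/41430 = -66260*1/41430 = -6626/4143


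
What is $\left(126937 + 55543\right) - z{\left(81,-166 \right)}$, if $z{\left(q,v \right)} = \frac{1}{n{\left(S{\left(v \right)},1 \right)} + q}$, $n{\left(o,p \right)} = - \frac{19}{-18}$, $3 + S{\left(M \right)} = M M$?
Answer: $\frac{269522942}{1477} \approx 1.8248 \cdot 10^{5}$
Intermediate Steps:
$S{\left(M \right)} = -3 + M^{2}$ ($S{\left(M \right)} = -3 + M M = -3 + M^{2}$)
$n{\left(o,p \right)} = \frac{19}{18}$ ($n{\left(o,p \right)} = \left(-19\right) \left(- \frac{1}{18}\right) = \frac{19}{18}$)
$z{\left(q,v \right)} = \frac{1}{\frac{19}{18} + q}$
$\left(126937 + 55543\right) - z{\left(81,-166 \right)} = \left(126937 + 55543\right) - \frac{18}{19 + 18 \cdot 81} = 182480 - \frac{18}{19 + 1458} = 182480 - \frac{18}{1477} = \frac{269522942}{1477}$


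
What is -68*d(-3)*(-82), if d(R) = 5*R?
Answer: -83640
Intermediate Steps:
-68*d(-3)*(-82) = -340*(-3)*(-82) = -68*(-15)*(-82) = 1020*(-82) = -83640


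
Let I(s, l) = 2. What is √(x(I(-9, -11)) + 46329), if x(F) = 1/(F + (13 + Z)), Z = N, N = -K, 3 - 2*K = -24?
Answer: √416967/3 ≈ 215.24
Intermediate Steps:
K = 27/2 (K = 3/2 - ½*(-24) = 3/2 + 12 = 27/2 ≈ 13.500)
N = -27/2 (N = -1*27/2 = -27/2 ≈ -13.500)
Z = -27/2 ≈ -13.500
x(F) = 1/(-½ + F) (x(F) = 1/(F + (13 - 27/2)) = 1/(F - ½) = 1/(-½ + F))
√(x(I(-9, -11)) + 46329) = √(2/(-1 + 2*2) + 46329) = √(2/(-1 + 4) + 46329) = √(2/3 + 46329) = √(2*(⅓) + 46329) = √(⅔ + 46329) = √(138989/3) = √416967/3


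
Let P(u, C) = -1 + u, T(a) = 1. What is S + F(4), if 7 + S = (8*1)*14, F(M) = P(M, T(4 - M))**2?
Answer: 114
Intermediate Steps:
F(M) = (-1 + M)**2
S = 105 (S = -7 + (8*1)*14 = -7 + 8*14 = -7 + 112 = 105)
S + F(4) = 105 + (-1 + 4)**2 = 105 + 3**2 = 105 + 9 = 114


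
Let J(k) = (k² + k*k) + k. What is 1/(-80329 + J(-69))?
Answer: -1/70876 ≈ -1.4109e-5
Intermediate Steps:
J(k) = k + 2*k² (J(k) = (k² + k²) + k = 2*k² + k = k + 2*k²)
1/(-80329 + J(-69)) = 1/(-80329 - 69*(1 + 2*(-69))) = 1/(-80329 - 69*(1 - 138)) = 1/(-80329 - 69*(-137)) = 1/(-80329 + 9453) = 1/(-70876) = -1/70876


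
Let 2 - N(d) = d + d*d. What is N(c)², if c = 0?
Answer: 4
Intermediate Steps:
N(d) = 2 - d - d² (N(d) = 2 - (d + d*d) = 2 - (d + d²) = 2 + (-d - d²) = 2 - d - d²)
N(c)² = (2 - 1*0 - 1*0²)² = (2 + 0 - 1*0)² = (2 + 0 + 0)² = 2² = 4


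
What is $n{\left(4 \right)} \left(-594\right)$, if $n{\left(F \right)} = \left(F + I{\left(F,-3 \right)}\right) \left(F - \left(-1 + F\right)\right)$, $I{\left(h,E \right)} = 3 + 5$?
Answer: $-7128$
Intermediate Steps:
$I{\left(h,E \right)} = 8$
$n{\left(F \right)} = 8 + F$ ($n{\left(F \right)} = \left(F + 8\right) \left(F - \left(-1 + F\right)\right) = \left(8 + F\right) 1 = 8 + F$)
$n{\left(4 \right)} \left(-594\right) = \left(8 + 4\right) \left(-594\right) = 12 \left(-594\right) = -7128$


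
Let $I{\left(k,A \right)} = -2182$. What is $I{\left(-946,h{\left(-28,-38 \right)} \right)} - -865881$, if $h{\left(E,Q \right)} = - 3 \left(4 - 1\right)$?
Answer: $863699$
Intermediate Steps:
$h{\left(E,Q \right)} = -9$ ($h{\left(E,Q \right)} = \left(-3\right) 3 = -9$)
$I{\left(-946,h{\left(-28,-38 \right)} \right)} - -865881 = -2182 - -865881 = -2182 + 865881 = 863699$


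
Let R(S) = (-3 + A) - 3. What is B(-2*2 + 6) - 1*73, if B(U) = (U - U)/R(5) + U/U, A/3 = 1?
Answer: -72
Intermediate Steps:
A = 3 (A = 3*1 = 3)
R(S) = -3 (R(S) = (-3 + 3) - 3 = 0 - 3 = -3)
B(U) = 1 (B(U) = (U - U)/(-3) + U/U = 0*(-⅓) + 1 = 0 + 1 = 1)
B(-2*2 + 6) - 1*73 = 1 - 1*73 = 1 - 73 = -72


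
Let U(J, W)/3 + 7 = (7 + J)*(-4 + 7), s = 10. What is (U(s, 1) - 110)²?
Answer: 484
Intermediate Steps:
U(J, W) = 42 + 9*J (U(J, W) = -21 + 3*((7 + J)*(-4 + 7)) = -21 + 3*((7 + J)*3) = -21 + 3*(21 + 3*J) = -21 + (63 + 9*J) = 42 + 9*J)
(U(s, 1) - 110)² = ((42 + 9*10) - 110)² = ((42 + 90) - 110)² = (132 - 110)² = 22² = 484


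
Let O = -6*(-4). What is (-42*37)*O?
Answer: -37296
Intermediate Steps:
O = 24
(-42*37)*O = -42*37*24 = -1554*24 = -37296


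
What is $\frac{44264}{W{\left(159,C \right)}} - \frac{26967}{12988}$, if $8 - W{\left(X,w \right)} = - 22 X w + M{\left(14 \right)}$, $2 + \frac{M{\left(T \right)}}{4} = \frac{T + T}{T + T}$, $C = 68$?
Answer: $- \frac{1459975315}{772383372} \approx -1.8902$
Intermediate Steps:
$M{\left(T \right)} = -4$ ($M{\left(T \right)} = -8 + 4 \frac{T + T}{T + T} = -8 + 4 \frac{2 T}{2 T} = -8 + 4 \cdot 2 T \frac{1}{2 T} = -8 + 4 \cdot 1 = -8 + 4 = -4$)
$W{\left(X,w \right)} = 12 + 22 X w$ ($W{\left(X,w \right)} = 8 - \left(- 22 X w - 4\right) = 8 - \left(-4 - 22 X w\right) = 8 + \left(4 + 22 X w\right) = 12 + 22 X w$)
$\frac{44264}{W{\left(159,C \right)}} - \frac{26967}{12988} = \frac{44264}{12 + 22 \cdot 159 \cdot 68} - \frac{26967}{12988} = \frac{44264}{12 + 237864} - \frac{26967}{12988} = \frac{44264}{237876} - \frac{26967}{12988} = 44264 \cdot \frac{1}{237876} - \frac{26967}{12988} = \frac{11066}{59469} - \frac{26967}{12988} = - \frac{1459975315}{772383372}$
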